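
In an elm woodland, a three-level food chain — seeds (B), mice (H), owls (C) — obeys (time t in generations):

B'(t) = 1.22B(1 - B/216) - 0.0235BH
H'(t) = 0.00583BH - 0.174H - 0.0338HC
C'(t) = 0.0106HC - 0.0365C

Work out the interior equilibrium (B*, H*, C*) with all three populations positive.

B* ≈ 202, H* ≈ 3.44, C* ≈ 29.6

From dC/dt = 0: 0.0106H* = 0.0365, so H* = 3.44.
From dB/dt = 0: 1.22(1 - B*/216) = 0.0235·3.44, giving B* = 216·(1 - 0.0663) = 202.
From dH/dt = 0: 0.00583·202 - 0.174 = 0.0338C*, so C* = 1/0.0338 = 29.6.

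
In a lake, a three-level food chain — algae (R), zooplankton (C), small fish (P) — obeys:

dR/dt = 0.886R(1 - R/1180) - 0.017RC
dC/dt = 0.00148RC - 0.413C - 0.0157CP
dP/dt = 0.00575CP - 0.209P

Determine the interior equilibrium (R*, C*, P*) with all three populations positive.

From dP/dt = 0: 0.00575C* = 0.209, so C* = 36.3.
From dR/dt = 0: 0.886(1 - R*/1180) = 0.017·36.3, giving R* = 1180·(1 - 0.697) = 357.
From dC/dt = 0: 0.00148·357 - 0.413 = 0.0157P*, so P* = 0.115/0.0157 = 7.35.

R* ≈ 357, C* ≈ 36.3, P* ≈ 7.35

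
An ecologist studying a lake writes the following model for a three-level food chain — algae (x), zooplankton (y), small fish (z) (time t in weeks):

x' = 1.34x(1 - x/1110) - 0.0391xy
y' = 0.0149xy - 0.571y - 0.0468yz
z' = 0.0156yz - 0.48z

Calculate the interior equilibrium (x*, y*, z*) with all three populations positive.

x* ≈ 113, y* ≈ 30.8, z* ≈ 23.9

From dz/dt = 0: 0.0156y* = 0.48, so y* = 30.8.
From dx/dt = 0: 1.34(1 - x*/1110) = 0.0391·30.8, giving x* = 1110·(1 - 0.898) = 113.
From dy/dt = 0: 0.0149·113 - 0.571 = 0.0468z*, so z* = 1.12/0.0468 = 23.9.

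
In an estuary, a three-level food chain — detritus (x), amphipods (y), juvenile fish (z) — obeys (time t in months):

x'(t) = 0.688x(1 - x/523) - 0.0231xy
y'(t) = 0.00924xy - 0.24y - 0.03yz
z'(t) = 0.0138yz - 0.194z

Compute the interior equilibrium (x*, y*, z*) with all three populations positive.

From dz/dt = 0: 0.0138y* = 0.194, so y* = 14.1.
From dx/dt = 0: 0.688(1 - x*/523) = 0.0231·14.1, giving x* = 523·(1 - 0.472) = 276.
From dy/dt = 0: 0.00924·276 - 0.24 = 0.03z*, so z* = 2.31/0.03 = 77.1.

x* ≈ 276, y* ≈ 14.1, z* ≈ 77.1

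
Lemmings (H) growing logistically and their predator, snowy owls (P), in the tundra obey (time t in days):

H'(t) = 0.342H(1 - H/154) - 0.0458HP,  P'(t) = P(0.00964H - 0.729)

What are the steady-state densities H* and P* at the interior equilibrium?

H* ≈ 75.6, P* ≈ 3.8

From dP/dt = 0 with P > 0: 0.00964H* = 0.729, so H* = 75.6.
Substitute into dH/dt = 0: 0.342(1 - 75.6/154) = 0.0458P*.
The bracket is 0.509, giving P* = 0.174/0.0458 = 3.8.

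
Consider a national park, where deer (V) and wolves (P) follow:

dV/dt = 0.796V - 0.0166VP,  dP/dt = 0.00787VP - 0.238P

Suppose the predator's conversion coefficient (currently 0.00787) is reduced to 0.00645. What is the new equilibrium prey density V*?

V* ≈ 36.9

At the interior fixed point, setting dP/dt = 0 with P > 0 fixes V* = (predator death rate)/(VP coefficient) — independent of the other coefficients.
With the change, V* = 0.238/0.00645 = 36.9; it rises from 30.2.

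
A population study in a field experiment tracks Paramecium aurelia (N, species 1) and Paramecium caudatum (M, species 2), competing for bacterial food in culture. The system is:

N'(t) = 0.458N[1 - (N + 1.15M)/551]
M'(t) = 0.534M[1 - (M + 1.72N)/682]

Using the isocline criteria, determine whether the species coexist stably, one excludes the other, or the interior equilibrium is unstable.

unstable coexistence (outcome depends on initial conditions)

Compare the nullcline intercepts: K1/α12 = 551/1.15 = 479 < K2 = 682; K2/α21 = 682/1.72 = 397 < K1 = 551.
Since both are reversed, neither can invade when rare; the interior point is a saddle.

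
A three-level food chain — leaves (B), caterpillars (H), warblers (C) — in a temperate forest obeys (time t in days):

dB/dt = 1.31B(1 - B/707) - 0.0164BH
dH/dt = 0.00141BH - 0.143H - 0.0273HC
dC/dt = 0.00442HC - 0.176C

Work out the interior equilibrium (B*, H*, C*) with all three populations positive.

B* ≈ 355, H* ≈ 39.8, C* ≈ 13.1

From dC/dt = 0: 0.00442H* = 0.176, so H* = 39.8.
From dB/dt = 0: 1.31(1 - B*/707) = 0.0164·39.8, giving B* = 707·(1 - 0.498) = 355.
From dH/dt = 0: 0.00141·355 - 0.143 = 0.0273C*, so C* = 0.357/0.0273 = 13.1.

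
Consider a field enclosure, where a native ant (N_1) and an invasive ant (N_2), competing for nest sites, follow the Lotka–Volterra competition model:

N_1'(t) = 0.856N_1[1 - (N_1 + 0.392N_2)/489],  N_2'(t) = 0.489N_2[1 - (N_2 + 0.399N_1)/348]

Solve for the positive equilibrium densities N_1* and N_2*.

Setting both brackets to zero gives the nullclines N_1 + 0.392N_2 = 489 and 0.399N_1 + N_2 = 348.
Substituting N_2 = 348 - 0.399N_1 into the first: N_1(1 - 0.392·0.399) = 489 - 0.392·348.
So N_1* = 353/0.844 = 418, and then N_2* = 348 - 0.399·418 = 181.

N_1* ≈ 418, N_2* ≈ 181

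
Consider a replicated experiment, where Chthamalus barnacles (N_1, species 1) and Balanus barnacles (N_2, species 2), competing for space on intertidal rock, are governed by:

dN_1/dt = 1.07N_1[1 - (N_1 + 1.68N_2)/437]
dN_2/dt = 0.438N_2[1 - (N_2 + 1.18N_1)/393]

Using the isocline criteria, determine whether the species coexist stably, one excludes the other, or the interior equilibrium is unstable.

unstable coexistence (outcome depends on initial conditions)

Compare the nullcline intercepts: K1/α12 = 437/1.68 = 260 < K2 = 393; K2/α21 = 393/1.18 = 333 < K1 = 437.
Since both are reversed, neither can invade when rare; the interior point is a saddle.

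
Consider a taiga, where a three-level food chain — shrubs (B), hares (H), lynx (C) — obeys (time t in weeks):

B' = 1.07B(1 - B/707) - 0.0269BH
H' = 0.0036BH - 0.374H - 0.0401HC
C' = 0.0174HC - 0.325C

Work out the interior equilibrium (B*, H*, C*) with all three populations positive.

From dC/dt = 0: 0.0174H* = 0.325, so H* = 18.7.
From dB/dt = 0: 1.07(1 - B*/707) = 0.0269·18.7, giving B* = 707·(1 - 0.47) = 375.
From dH/dt = 0: 0.0036·375 - 0.374 = 0.0401C*, so C* = 0.976/0.0401 = 24.3.

B* ≈ 375, H* ≈ 18.7, C* ≈ 24.3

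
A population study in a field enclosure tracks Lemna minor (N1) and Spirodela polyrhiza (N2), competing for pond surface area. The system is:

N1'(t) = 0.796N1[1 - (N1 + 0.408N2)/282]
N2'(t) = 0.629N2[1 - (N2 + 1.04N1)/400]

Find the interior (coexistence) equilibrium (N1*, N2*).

N1* ≈ 206, N2* ≈ 185

Setting both brackets to zero gives the nullclines N1 + 0.408N2 = 282 and 1.04N1 + N2 = 400.
Substituting N2 = 400 - 1.04N1 into the first: N1(1 - 0.408·1.04) = 282 - 0.408·400.
So N1* = 119/0.576 = 206, and then N2* = 400 - 1.04·206 = 185.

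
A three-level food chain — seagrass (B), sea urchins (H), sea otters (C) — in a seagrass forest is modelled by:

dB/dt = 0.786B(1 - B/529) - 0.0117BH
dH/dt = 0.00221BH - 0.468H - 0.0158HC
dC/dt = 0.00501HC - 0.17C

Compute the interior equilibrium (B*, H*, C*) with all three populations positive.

From dC/dt = 0: 0.00501H* = 0.17, so H* = 33.9.
From dB/dt = 0: 0.786(1 - B*/529) = 0.0117·33.9, giving B* = 529·(1 - 0.505) = 262.
From dH/dt = 0: 0.00221·262 - 0.468 = 0.0158C*, so C* = 0.111/0.0158 = 7.

B* ≈ 262, H* ≈ 33.9, C* ≈ 7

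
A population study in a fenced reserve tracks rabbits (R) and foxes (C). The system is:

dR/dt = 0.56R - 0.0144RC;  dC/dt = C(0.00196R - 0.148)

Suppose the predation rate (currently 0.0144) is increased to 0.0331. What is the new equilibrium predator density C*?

C* ≈ 16.9

At the interior fixed point, setting dR/dt = 0 with R > 0 fixes C* = (prey growth rate)/(RC coefficient) — independent of the other coefficients.
With the change, C* = 0.56/0.0331 = 16.9; it falls from 38.9.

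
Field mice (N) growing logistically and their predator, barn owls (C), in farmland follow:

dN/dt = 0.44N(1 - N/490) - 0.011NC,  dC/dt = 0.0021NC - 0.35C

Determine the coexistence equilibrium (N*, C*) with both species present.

N* ≈ 167, C* ≈ 26.4

From dC/dt = 0 with C > 0: 0.0021N* = 0.35, so N* = 167.
Substitute into dN/dt = 0: 0.44(1 - 167/490) = 0.011C*.
The bracket is 0.66, giving C* = 0.29/0.011 = 26.4.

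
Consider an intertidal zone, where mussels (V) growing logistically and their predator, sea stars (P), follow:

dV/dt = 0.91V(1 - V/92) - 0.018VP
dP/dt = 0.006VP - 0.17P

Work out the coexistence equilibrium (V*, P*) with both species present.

From dP/dt = 0 with P > 0: 0.006V* = 0.17, so V* = 28.3.
Substitute into dV/dt = 0: 0.91(1 - 28.3/92) = 0.018P*.
The bracket is 0.692, giving P* = 0.63/0.018 = 35.

V* ≈ 28.3, P* ≈ 35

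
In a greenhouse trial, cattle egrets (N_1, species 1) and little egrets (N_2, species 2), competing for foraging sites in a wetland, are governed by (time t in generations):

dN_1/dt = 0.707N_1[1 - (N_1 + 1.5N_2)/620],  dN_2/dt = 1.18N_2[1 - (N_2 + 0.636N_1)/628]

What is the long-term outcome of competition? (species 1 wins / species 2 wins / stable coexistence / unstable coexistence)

Compare the nullcline intercepts: K1/α12 = 620/1.5 = 413 < K2 = 628; K2/α21 = 628/0.636 = 987 > K1 = 620.
Since the inequalities point opposite ways, species 2 can invade but species 1 cannot.

species 2 excludes species 1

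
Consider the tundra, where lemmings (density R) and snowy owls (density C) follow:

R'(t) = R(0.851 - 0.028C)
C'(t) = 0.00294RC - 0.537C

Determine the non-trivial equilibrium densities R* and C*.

R* ≈ 183, C* ≈ 30.4

Set dC/dt = 0 with C > 0: 0.00294R - 0.537 = 0, so R* = 0.537/0.00294 = 183.
Set dR/dt = 0 with R > 0: 0.851 - 0.028C = 0, so C* = 0.851/0.028 = 30.4.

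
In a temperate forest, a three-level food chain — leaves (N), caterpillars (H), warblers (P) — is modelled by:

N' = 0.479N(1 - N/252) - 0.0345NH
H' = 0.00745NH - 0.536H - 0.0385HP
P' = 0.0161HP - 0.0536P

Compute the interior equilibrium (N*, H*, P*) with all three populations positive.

From dP/dt = 0: 0.0161H* = 0.0536, so H* = 3.33.
From dN/dt = 0: 0.479(1 - N*/252) = 0.0345·3.33, giving N* = 252·(1 - 0.24) = 192.
From dH/dt = 0: 0.00745·192 - 0.536 = 0.0385P*, so P* = 0.891/0.0385 = 23.1.

N* ≈ 192, H* ≈ 3.33, P* ≈ 23.1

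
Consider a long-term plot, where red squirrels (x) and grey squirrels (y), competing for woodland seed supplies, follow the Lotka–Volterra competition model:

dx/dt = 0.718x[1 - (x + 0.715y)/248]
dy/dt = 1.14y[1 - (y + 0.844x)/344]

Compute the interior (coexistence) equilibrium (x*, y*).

x* ≈ 5.14, y* ≈ 340

Setting both brackets to zero gives the nullclines x + 0.715y = 248 and 0.844x + y = 344.
Substituting y = 344 - 0.844x into the first: x(1 - 0.715·0.844) = 248 - 0.715·344.
So x* = 2.04/0.397 = 5.14, and then y* = 344 - 0.844·5.14 = 340.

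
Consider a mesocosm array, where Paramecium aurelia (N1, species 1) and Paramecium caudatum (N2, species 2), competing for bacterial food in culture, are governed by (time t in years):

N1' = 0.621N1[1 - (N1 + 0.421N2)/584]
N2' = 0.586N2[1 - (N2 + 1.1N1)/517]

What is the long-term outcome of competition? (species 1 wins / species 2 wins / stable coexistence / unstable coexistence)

species 1 excludes species 2

Compare the nullcline intercepts: K1/α12 = 584/0.421 = 1390 > K2 = 517; K2/α21 = 517/1.1 = 470 < K1 = 584.
Since the inequalities point opposite ways, species 1 can invade but species 2 cannot.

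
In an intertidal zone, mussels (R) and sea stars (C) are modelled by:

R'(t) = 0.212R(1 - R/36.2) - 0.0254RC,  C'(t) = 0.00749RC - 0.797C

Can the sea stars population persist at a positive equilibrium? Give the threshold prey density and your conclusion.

The predator equation gives dC/dt > 0 only when R > 0.797/0.00749 = 106.
Without the predator, R → K = 36.2. Since 36.2 < 106, the predator cannot invade.

Threshold R = 106; K < 106, so no, the predator goes extinct.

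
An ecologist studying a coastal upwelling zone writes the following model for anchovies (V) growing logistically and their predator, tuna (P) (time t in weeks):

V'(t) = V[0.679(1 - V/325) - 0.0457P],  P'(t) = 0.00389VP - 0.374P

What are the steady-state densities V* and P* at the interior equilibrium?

From dP/dt = 0 with P > 0: 0.00389V* = 0.374, so V* = 96.1.
Substitute into dV/dt = 0: 0.679(1 - 96.1/325) = 0.0457P*.
The bracket is 0.704, giving P* = 0.478/0.0457 = 10.5.

V* ≈ 96.1, P* ≈ 10.5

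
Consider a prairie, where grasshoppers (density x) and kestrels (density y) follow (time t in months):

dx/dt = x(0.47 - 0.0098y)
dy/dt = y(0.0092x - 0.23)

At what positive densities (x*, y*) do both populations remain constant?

x* ≈ 25, y* ≈ 48

Set dy/dt = 0 with y > 0: 0.0092x - 0.23 = 0, so x* = 0.23/0.0092 = 25.
Set dx/dt = 0 with x > 0: 0.47 - 0.0098y = 0, so y* = 0.47/0.0098 = 48.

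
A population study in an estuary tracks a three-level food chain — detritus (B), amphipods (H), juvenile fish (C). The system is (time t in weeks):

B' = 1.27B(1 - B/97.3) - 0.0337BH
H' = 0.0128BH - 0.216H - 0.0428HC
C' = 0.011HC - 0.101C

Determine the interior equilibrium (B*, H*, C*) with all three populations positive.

B* ≈ 73.6, H* ≈ 9.18, C* ≈ 17

From dC/dt = 0: 0.011H* = 0.101, so H* = 9.18.
From dB/dt = 0: 1.27(1 - B*/97.3) = 0.0337·9.18, giving B* = 97.3·(1 - 0.244) = 73.6.
From dH/dt = 0: 0.0128·73.6 - 0.216 = 0.0428C*, so C* = 0.726/0.0428 = 17.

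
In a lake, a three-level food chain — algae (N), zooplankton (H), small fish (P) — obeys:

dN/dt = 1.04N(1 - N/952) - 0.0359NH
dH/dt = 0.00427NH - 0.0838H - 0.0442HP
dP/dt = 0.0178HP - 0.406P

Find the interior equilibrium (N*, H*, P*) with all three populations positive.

From dP/dt = 0: 0.0178H* = 0.406, so H* = 22.8.
From dN/dt = 0: 1.04(1 - N*/952) = 0.0359·22.8, giving N* = 952·(1 - 0.787) = 202.
From dH/dt = 0: 0.00427·202 - 0.0838 = 0.0442P*, so P* = 0.781/0.0442 = 17.7.

N* ≈ 202, H* ≈ 22.8, P* ≈ 17.7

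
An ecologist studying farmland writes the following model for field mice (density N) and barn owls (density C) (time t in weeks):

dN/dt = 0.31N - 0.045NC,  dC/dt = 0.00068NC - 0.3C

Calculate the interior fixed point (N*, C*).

Set dC/dt = 0 with C > 0: 0.00068N - 0.3 = 0, so N* = 0.3/0.00068 = 441.
Set dN/dt = 0 with N > 0: 0.31 - 0.045C = 0, so C* = 0.31/0.045 = 6.89.

N* ≈ 441, C* ≈ 6.89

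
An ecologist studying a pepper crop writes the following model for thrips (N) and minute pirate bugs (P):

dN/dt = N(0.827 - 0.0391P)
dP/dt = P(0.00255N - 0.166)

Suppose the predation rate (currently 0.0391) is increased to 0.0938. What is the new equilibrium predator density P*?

P* ≈ 8.82

At the interior fixed point, setting dN/dt = 0 with N > 0 fixes P* = (prey growth rate)/(NP coefficient) — independent of the other coefficients.
With the change, P* = 0.827/0.0938 = 8.82; it falls from 21.2.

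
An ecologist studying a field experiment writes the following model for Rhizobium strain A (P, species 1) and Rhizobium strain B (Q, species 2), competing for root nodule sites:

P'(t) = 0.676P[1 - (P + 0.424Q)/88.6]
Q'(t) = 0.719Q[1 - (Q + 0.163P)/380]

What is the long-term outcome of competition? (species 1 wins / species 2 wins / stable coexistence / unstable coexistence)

Compare the nullcline intercepts: K1/α12 = 88.6/0.424 = 209 < K2 = 380; K2/α21 = 380/0.163 = 2330 > K1 = 88.6.
Since the inequalities point opposite ways, species 2 can invade but species 1 cannot.

species 2 excludes species 1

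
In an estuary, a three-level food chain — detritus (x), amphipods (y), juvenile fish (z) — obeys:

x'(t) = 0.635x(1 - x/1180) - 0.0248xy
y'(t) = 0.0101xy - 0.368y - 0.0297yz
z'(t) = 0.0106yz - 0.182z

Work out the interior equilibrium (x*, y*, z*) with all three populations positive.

x* ≈ 389, y* ≈ 17.2, z* ≈ 120

From dz/dt = 0: 0.0106y* = 0.182, so y* = 17.2.
From dx/dt = 0: 0.635(1 - x*/1180) = 0.0248·17.2, giving x* = 1180·(1 - 0.671) = 389.
From dy/dt = 0: 0.0101·389 - 0.368 = 0.0297z*, so z* = 3.56/0.0297 = 120.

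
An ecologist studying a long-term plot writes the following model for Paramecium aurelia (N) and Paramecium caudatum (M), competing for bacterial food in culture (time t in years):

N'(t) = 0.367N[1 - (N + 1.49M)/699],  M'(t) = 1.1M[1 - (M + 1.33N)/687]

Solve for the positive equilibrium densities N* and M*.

N* ≈ 331, M* ≈ 247

Setting both brackets to zero gives the nullclines N + 1.49M = 699 and 1.33N + M = 687.
Substituting M = 687 - 1.33N into the first: N(1 - 1.49·1.33) = 699 - 1.49·687.
So N* = -325/-0.982 = 331, and then M* = 687 - 1.33·331 = 247.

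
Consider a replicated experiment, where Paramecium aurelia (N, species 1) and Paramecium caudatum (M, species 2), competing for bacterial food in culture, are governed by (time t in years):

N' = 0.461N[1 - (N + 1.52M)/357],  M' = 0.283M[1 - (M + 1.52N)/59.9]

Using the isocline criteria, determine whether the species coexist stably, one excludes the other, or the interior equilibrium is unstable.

Compare the nullcline intercepts: K1/α12 = 357/1.52 = 235 > K2 = 59.9; K2/α21 = 59.9/1.52 = 39.4 < K1 = 357.
Since the inequalities point opposite ways, species 1 can invade but species 2 cannot.

species 1 excludes species 2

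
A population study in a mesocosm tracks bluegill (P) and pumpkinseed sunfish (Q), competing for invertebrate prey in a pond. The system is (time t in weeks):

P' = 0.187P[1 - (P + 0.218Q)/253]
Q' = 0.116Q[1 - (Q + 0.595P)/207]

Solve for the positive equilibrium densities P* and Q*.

Setting both brackets to zero gives the nullclines P + 0.218Q = 253 and 0.595P + Q = 207.
Substituting Q = 207 - 0.595P into the first: P(1 - 0.218·0.595) = 253 - 0.218·207.
So P* = 208/0.87 = 239, and then Q* = 207 - 0.595·239 = 64.9.

P* ≈ 239, Q* ≈ 64.9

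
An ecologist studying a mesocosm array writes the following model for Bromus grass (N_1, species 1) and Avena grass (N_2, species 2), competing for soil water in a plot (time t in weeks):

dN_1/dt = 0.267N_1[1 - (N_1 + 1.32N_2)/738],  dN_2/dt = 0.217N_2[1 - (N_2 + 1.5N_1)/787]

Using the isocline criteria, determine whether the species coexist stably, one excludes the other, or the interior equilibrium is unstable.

Compare the nullcline intercepts: K1/α12 = 738/1.32 = 559 < K2 = 787; K2/α21 = 787/1.5 = 525 < K1 = 738.
Since both are reversed, neither can invade when rare; the interior point is a saddle.

unstable coexistence (outcome depends on initial conditions)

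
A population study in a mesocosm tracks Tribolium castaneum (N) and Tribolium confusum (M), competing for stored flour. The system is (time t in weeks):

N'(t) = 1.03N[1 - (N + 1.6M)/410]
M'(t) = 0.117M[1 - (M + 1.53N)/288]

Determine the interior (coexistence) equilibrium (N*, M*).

N* ≈ 35.1, M* ≈ 234

Setting both brackets to zero gives the nullclines N + 1.6M = 410 and 1.53N + M = 288.
Substituting M = 288 - 1.53N into the first: N(1 - 1.6·1.53) = 410 - 1.6·288.
So N* = -50.8/-1.45 = 35.1, and then M* = 288 - 1.53·35.1 = 234.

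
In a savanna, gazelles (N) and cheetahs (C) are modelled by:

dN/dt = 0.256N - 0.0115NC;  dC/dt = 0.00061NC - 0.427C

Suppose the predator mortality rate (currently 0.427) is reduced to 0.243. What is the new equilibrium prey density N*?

N* ≈ 398

At the interior fixed point, setting dC/dt = 0 with C > 0 fixes N* = (predator death rate)/(NC coefficient) — independent of the other coefficients.
With the change, N* = 0.243/0.00061 = 398; it falls from 700.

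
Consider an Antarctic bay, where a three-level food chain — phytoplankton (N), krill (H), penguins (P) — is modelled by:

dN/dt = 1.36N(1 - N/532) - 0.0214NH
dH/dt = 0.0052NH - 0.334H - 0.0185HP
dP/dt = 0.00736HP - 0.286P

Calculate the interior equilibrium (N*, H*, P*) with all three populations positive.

N* ≈ 207, H* ≈ 38.9, P* ≈ 40

From dP/dt = 0: 0.00736H* = 0.286, so H* = 38.9.
From dN/dt = 0: 1.36(1 - N*/532) = 0.0214·38.9, giving N* = 532·(1 - 0.611) = 207.
From dH/dt = 0: 0.0052·207 - 0.334 = 0.0185P*, so P* = 0.741/0.0185 = 40.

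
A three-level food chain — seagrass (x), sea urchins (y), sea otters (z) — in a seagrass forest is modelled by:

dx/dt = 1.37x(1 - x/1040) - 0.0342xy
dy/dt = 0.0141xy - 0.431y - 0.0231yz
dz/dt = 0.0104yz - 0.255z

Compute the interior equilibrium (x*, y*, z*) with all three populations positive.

From dz/dt = 0: 0.0104y* = 0.255, so y* = 24.5.
From dx/dt = 0: 1.37(1 - x*/1040) = 0.0342·24.5, giving x* = 1040·(1 - 0.612) = 403.
From dy/dt = 0: 0.0141·403 - 0.431 = 0.0231z*, so z* = 5.26/0.0231 = 228.

x* ≈ 403, y* ≈ 24.5, z* ≈ 228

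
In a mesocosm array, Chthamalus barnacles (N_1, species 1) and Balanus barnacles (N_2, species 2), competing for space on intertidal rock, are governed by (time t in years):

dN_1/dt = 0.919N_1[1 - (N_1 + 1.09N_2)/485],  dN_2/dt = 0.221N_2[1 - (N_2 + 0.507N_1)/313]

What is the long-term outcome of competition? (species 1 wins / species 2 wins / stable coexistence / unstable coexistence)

stable coexistence

Compare the nullcline intercepts: K1/α12 = 485/1.09 = 445 > K2 = 313; K2/α21 = 313/0.507 = 617 > K1 = 485.
Since both inequalities hold, each species can invade when rare, so the interior equilibrium is stable.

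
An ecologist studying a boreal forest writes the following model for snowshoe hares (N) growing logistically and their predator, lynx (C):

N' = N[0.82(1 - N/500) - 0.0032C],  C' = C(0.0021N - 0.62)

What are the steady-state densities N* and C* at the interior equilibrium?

From dC/dt = 0 with C > 0: 0.0021N* = 0.62, so N* = 295.
Substitute into dN/dt = 0: 0.82(1 - 295/500) = 0.0032C*.
The bracket is 0.41, giving C* = 0.336/0.0032 = 105.

N* ≈ 295, C* ≈ 105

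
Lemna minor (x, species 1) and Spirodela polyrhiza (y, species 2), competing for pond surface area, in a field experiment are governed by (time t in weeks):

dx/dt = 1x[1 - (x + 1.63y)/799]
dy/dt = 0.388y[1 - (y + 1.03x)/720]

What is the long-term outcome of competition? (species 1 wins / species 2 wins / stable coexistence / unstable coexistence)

Compare the nullcline intercepts: K1/α12 = 799/1.63 = 490 < K2 = 720; K2/α21 = 720/1.03 = 699 < K1 = 799.
Since both are reversed, neither can invade when rare; the interior point is a saddle.

unstable coexistence (outcome depends on initial conditions)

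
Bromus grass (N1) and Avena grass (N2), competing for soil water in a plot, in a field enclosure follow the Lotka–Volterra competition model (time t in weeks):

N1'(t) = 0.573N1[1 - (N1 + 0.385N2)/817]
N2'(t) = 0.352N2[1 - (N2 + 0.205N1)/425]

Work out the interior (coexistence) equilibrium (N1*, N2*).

N1* ≈ 709, N2* ≈ 280

Setting both brackets to zero gives the nullclines N1 + 0.385N2 = 817 and 0.205N1 + N2 = 425.
Substituting N2 = 425 - 0.205N1 into the first: N1(1 - 0.385·0.205) = 817 - 0.385·425.
So N1* = 653/0.921 = 709, and then N2* = 425 - 0.205·709 = 280.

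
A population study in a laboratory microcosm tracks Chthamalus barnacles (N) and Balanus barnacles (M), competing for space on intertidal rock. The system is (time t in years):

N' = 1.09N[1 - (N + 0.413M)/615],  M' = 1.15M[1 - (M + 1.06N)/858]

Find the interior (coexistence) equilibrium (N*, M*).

N* ≈ 464, M* ≈ 367

Setting both brackets to zero gives the nullclines N + 0.413M = 615 and 1.06N + M = 858.
Substituting M = 858 - 1.06N into the first: N(1 - 0.413·1.06) = 615 - 0.413·858.
So N* = 261/0.562 = 464, and then M* = 858 - 1.06·464 = 367.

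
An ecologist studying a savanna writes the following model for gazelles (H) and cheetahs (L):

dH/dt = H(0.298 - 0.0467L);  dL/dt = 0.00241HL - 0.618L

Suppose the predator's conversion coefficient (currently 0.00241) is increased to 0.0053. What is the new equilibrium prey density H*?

H* ≈ 117

At the interior fixed point, setting dL/dt = 0 with L > 0 fixes H* = (predator death rate)/(HL coefficient) — independent of the other coefficients.
With the change, H* = 0.618/0.0053 = 117; it falls from 256.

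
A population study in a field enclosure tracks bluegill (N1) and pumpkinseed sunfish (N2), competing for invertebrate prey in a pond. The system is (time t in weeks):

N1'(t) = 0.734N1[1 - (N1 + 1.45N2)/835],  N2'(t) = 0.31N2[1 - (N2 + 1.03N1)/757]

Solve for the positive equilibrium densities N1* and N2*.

N1* ≈ 532, N2* ≈ 209

Setting both brackets to zero gives the nullclines N1 + 1.45N2 = 835 and 1.03N1 + N2 = 757.
Substituting N2 = 757 - 1.03N1 into the first: N1(1 - 1.45·1.03) = 835 - 1.45·757.
So N1* = -263/-0.494 = 532, and then N2* = 757 - 1.03·532 = 209.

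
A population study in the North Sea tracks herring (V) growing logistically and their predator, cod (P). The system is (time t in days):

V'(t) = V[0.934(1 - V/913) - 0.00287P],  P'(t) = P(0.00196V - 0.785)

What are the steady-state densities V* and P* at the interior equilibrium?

V* ≈ 401, P* ≈ 183

From dP/dt = 0 with P > 0: 0.00196V* = 0.785, so V* = 401.
Substitute into dV/dt = 0: 0.934(1 - 401/913) = 0.00287P*.
The bracket is 0.561, giving P* = 0.524/0.00287 = 183.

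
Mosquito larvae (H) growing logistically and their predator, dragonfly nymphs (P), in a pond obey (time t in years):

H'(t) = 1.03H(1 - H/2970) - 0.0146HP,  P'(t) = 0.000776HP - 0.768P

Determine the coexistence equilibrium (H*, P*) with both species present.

H* ≈ 990, P* ≈ 47

From dP/dt = 0 with P > 0: 0.000776H* = 0.768, so H* = 990.
Substitute into dH/dt = 0: 1.03(1 - 990/2970) = 0.0146P*.
The bracket is 0.667, giving P* = 0.687/0.0146 = 47.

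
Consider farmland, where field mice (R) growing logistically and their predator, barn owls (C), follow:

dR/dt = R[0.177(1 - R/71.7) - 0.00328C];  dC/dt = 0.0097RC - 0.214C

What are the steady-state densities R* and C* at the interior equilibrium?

From dC/dt = 0 with C > 0: 0.0097R* = 0.214, so R* = 22.1.
Substitute into dR/dt = 0: 0.177(1 - 22.1/71.7) = 0.00328C*.
The bracket is 0.692, giving C* = 0.123/0.00328 = 37.4.

R* ≈ 22.1, C* ≈ 37.4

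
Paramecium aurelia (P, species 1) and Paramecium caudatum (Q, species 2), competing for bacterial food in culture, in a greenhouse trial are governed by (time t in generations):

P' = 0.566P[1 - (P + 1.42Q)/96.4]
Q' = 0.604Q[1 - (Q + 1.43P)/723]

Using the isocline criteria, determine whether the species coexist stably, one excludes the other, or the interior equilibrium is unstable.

Compare the nullcline intercepts: K1/α12 = 96.4/1.42 = 67.9 < K2 = 723; K2/α21 = 723/1.43 = 506 > K1 = 96.4.
Since the inequalities point opposite ways, species 2 can invade but species 1 cannot.

species 2 excludes species 1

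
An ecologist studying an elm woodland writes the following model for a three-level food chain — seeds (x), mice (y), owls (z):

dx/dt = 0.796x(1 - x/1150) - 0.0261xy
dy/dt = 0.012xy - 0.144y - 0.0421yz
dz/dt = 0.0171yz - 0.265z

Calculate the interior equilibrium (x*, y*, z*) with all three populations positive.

From dz/dt = 0: 0.0171y* = 0.265, so y* = 15.5.
From dx/dt = 0: 0.796(1 - x*/1150) = 0.0261·15.5, giving x* = 1150·(1 - 0.508) = 566.
From dy/dt = 0: 0.012·566 - 0.144 = 0.0421z*, so z* = 6.64/0.0421 = 158.

x* ≈ 566, y* ≈ 15.5, z* ≈ 158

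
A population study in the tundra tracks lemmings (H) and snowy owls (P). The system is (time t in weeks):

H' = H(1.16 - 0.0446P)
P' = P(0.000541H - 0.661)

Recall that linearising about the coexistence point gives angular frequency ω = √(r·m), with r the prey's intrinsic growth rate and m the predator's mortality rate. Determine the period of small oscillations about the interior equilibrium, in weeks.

T ≈ 7.18 weeks

Here r = 1.16 and m = 0.661, so r·m = 0.767.
ω = √0.767 = 0.876 per week, hence T = 2π/ω ≈ 7.18 weeks.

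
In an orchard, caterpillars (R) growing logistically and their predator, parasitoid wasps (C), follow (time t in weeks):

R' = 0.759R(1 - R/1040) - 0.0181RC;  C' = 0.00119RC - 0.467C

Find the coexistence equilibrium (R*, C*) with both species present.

R* ≈ 392, C* ≈ 26.1

From dC/dt = 0 with C > 0: 0.00119R* = 0.467, so R* = 392.
Substitute into dR/dt = 0: 0.759(1 - 392/1040) = 0.0181C*.
The bracket is 0.623, giving C* = 0.473/0.0181 = 26.1.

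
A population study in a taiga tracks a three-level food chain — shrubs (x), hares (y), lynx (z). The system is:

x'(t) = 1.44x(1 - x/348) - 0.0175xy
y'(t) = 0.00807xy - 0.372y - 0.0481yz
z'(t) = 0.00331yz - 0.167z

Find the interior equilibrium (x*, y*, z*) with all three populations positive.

From dz/dt = 0: 0.00331y* = 0.167, so y* = 50.5.
From dx/dt = 0: 1.44(1 - x*/348) = 0.0175·50.5, giving x* = 348·(1 - 0.613) = 135.
From dy/dt = 0: 0.00807·135 - 0.372 = 0.0481z*, so z* = 0.714/0.0481 = 14.9.

x* ≈ 135, y* ≈ 50.5, z* ≈ 14.9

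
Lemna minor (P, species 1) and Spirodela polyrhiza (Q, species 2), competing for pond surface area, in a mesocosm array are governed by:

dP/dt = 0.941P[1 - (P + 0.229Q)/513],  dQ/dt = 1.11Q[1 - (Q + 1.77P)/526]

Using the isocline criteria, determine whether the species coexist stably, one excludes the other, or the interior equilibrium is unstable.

species 1 excludes species 2

Compare the nullcline intercepts: K1/α12 = 513/0.229 = 2240 > K2 = 526; K2/α21 = 526/1.77 = 297 < K1 = 513.
Since the inequalities point opposite ways, species 1 can invade but species 2 cannot.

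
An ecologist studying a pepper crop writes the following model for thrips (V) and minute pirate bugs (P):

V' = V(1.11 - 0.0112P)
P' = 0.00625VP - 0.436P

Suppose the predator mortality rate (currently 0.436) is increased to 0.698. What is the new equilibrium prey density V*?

At the interior fixed point, setting dP/dt = 0 with P > 0 fixes V* = (predator death rate)/(VP coefficient) — independent of the other coefficients.
With the change, V* = 0.698/0.00625 = 112; it rises from 69.8.

V* ≈ 112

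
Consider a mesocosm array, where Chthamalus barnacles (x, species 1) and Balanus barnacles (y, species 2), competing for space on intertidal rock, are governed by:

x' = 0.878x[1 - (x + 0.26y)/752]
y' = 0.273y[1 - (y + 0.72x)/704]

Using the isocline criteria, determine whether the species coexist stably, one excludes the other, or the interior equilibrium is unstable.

Compare the nullcline intercepts: K1/α12 = 752/0.26 = 2890 > K2 = 704; K2/α21 = 704/0.72 = 978 > K1 = 752.
Since both inequalities hold, each species can invade when rare, so the interior equilibrium is stable.

stable coexistence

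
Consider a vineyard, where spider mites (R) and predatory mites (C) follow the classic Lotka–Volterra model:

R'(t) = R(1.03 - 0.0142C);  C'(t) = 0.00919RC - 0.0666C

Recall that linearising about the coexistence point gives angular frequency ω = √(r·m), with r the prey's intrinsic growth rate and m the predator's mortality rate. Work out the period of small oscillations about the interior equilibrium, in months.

Here r = 1.03 and m = 0.0666, so r·m = 0.0686.
ω = √0.0686 = 0.262 per month, hence T = 2π/ω ≈ 24 months.

T ≈ 24 months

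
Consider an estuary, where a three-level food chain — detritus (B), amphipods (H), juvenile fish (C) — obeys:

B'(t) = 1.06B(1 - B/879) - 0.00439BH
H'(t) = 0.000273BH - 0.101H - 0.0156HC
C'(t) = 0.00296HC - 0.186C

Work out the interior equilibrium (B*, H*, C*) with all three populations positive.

From dC/dt = 0: 0.00296H* = 0.186, so H* = 62.8.
From dB/dt = 0: 1.06(1 - B*/879) = 0.00439·62.8, giving B* = 879·(1 - 0.26) = 650.
From dH/dt = 0: 0.000273·650 - 0.101 = 0.0156C*, so C* = 0.0765/0.0156 = 4.9.

B* ≈ 650, H* ≈ 62.8, C* ≈ 4.9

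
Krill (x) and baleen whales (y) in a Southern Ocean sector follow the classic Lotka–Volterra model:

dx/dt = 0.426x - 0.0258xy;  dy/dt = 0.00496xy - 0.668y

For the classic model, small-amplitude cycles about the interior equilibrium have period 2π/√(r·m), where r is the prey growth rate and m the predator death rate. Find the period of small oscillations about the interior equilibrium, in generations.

T ≈ 11.8 generations

Here r = 0.426 and m = 0.668, so r·m = 0.285.
ω = √0.285 = 0.533 per generation, hence T = 2π/ω ≈ 11.8 generations.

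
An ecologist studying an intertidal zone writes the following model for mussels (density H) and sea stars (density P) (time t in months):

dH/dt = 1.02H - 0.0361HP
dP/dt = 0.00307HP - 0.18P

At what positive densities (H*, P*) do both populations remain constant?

H* ≈ 58.6, P* ≈ 28.3

Set dP/dt = 0 with P > 0: 0.00307H - 0.18 = 0, so H* = 0.18/0.00307 = 58.6.
Set dH/dt = 0 with H > 0: 1.02 - 0.0361P = 0, so P* = 1.02/0.0361 = 28.3.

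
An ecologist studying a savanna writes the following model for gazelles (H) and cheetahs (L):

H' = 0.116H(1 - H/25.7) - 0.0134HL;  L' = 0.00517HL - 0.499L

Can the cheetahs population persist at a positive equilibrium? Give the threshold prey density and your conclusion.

Threshold H = 96.5; K < 96.5, so no, the predator goes extinct.

The predator equation gives dL/dt > 0 only when H > 0.499/0.00517 = 96.5.
Without the predator, H → K = 25.7. Since 25.7 < 96.5, the predator cannot invade.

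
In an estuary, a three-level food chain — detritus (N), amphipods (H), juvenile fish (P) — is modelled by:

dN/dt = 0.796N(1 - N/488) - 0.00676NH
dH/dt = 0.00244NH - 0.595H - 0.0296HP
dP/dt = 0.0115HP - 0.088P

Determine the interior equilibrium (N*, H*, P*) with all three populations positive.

From dP/dt = 0: 0.0115H* = 0.088, so H* = 7.65.
From dN/dt = 0: 0.796(1 - N*/488) = 0.00676·7.65, giving N* = 488·(1 - 0.065) = 456.
From dH/dt = 0: 0.00244·456 - 0.595 = 0.0296P*, so P* = 0.518/0.0296 = 17.5.

N* ≈ 456, H* ≈ 7.65, P* ≈ 17.5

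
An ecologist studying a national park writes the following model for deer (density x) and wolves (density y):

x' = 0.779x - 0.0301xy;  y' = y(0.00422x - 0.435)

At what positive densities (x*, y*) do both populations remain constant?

Set dy/dt = 0 with y > 0: 0.00422x - 0.435 = 0, so x* = 0.435/0.00422 = 103.
Set dx/dt = 0 with x > 0: 0.779 - 0.0301y = 0, so y* = 0.779/0.0301 = 25.9.

x* ≈ 103, y* ≈ 25.9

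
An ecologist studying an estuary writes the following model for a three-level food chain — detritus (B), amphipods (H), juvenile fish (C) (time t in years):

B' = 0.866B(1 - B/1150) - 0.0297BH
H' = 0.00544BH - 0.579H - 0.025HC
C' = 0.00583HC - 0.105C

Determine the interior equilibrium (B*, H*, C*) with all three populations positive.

B* ≈ 440, H* ≈ 18, C* ≈ 72.5

From dC/dt = 0: 0.00583H* = 0.105, so H* = 18.
From dB/dt = 0: 0.866(1 - B*/1150) = 0.0297·18, giving B* = 1150·(1 - 0.618) = 440.
From dH/dt = 0: 0.00544·440 - 0.579 = 0.025C*, so C* = 1.81/0.025 = 72.5.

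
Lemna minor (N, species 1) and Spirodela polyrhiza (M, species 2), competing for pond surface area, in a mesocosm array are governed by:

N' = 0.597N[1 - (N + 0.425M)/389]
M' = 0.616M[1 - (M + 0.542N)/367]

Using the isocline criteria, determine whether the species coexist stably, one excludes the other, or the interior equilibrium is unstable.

Compare the nullcline intercepts: K1/α12 = 389/0.425 = 915 > K2 = 367; K2/α21 = 367/0.542 = 677 > K1 = 389.
Since both inequalities hold, each species can invade when rare, so the interior equilibrium is stable.

stable coexistence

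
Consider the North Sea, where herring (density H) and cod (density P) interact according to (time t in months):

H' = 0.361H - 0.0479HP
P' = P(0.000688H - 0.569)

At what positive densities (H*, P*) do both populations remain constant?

H* ≈ 827, P* ≈ 7.54

Set dP/dt = 0 with P > 0: 0.000688H - 0.569 = 0, so H* = 0.569/0.000688 = 827.
Set dH/dt = 0 with H > 0: 0.361 - 0.0479P = 0, so P* = 0.361/0.0479 = 7.54.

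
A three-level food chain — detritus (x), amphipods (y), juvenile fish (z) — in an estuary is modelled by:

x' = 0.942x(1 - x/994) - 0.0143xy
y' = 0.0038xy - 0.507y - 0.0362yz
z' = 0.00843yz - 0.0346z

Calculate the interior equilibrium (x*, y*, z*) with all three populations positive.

x* ≈ 932, y* ≈ 4.1, z* ≈ 83.8

From dz/dt = 0: 0.00843y* = 0.0346, so y* = 4.1.
From dx/dt = 0: 0.942(1 - x*/994) = 0.0143·4.1, giving x* = 994·(1 - 0.0623) = 932.
From dy/dt = 0: 0.0038·932 - 0.507 = 0.0362z*, so z* = 3.03/0.0362 = 83.8.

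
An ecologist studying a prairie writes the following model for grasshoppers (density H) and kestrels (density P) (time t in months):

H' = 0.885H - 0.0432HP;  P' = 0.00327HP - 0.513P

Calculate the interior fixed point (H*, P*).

H* ≈ 157, P* ≈ 20.5

Set dP/dt = 0 with P > 0: 0.00327H - 0.513 = 0, so H* = 0.513/0.00327 = 157.
Set dH/dt = 0 with H > 0: 0.885 - 0.0432P = 0, so P* = 0.885/0.0432 = 20.5.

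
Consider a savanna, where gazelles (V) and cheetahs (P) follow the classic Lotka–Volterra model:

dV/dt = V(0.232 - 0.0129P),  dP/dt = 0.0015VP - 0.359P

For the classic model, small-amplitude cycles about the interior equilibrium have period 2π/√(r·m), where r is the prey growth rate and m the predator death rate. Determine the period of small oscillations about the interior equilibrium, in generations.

Here r = 0.232 and m = 0.359, so r·m = 0.0833.
ω = √0.0833 = 0.289 per generation, hence T = 2π/ω ≈ 21.8 generations.

T ≈ 21.8 generations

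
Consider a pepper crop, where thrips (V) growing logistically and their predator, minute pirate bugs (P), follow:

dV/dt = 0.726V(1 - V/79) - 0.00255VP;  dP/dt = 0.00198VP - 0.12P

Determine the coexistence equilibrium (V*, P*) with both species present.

V* ≈ 60.6, P* ≈ 66.3

From dP/dt = 0 with P > 0: 0.00198V* = 0.12, so V* = 60.6.
Substitute into dV/dt = 0: 0.726(1 - 60.6/79) = 0.00255P*.
The bracket is 0.233, giving P* = 0.169/0.00255 = 66.3.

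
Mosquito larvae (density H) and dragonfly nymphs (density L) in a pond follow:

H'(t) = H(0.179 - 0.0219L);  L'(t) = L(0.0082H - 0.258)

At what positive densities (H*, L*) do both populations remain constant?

H* ≈ 31.5, L* ≈ 8.17

Set dL/dt = 0 with L > 0: 0.0082H - 0.258 = 0, so H* = 0.258/0.0082 = 31.5.
Set dH/dt = 0 with H > 0: 0.179 - 0.0219L = 0, so L* = 0.179/0.0219 = 8.17.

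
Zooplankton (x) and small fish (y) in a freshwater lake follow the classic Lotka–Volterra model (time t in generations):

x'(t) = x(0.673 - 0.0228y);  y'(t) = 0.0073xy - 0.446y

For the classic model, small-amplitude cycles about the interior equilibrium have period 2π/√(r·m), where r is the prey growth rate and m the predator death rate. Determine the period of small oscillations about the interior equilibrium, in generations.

T ≈ 11.5 generations

Here r = 0.673 and m = 0.446, so r·m = 0.3.
ω = √0.3 = 0.548 per generation, hence T = 2π/ω ≈ 11.5 generations.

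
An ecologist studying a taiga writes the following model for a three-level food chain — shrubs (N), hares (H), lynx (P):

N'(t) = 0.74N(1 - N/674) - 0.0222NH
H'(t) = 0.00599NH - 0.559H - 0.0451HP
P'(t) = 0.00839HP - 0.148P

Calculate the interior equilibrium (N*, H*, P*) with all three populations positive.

From dP/dt = 0: 0.00839H* = 0.148, so H* = 17.6.
From dN/dt = 0: 0.74(1 - N*/674) = 0.0222·17.6, giving N* = 674·(1 - 0.529) = 317.
From dH/dt = 0: 0.00599·317 - 0.559 = 0.0451P*, so P* = 1.34/0.0451 = 29.8.

N* ≈ 317, H* ≈ 17.6, P* ≈ 29.8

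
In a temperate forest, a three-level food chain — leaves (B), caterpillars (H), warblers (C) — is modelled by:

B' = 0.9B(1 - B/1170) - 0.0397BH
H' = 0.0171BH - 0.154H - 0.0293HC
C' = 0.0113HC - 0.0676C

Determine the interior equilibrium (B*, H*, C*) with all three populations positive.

B* ≈ 861, H* ≈ 5.98, C* ≈ 497

From dC/dt = 0: 0.0113H* = 0.0676, so H* = 5.98.
From dB/dt = 0: 0.9(1 - B*/1170) = 0.0397·5.98, giving B* = 1170·(1 - 0.264) = 861.
From dH/dt = 0: 0.0171·861 - 0.154 = 0.0293C*, so C* = 14.6/0.0293 = 497.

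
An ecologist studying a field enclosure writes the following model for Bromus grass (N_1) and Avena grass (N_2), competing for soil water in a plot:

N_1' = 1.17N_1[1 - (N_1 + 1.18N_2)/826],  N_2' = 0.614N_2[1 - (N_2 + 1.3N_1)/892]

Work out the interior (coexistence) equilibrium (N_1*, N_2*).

N_1* ≈ 424, N_2* ≈ 340

Setting both brackets to zero gives the nullclines N_1 + 1.18N_2 = 826 and 1.3N_1 + N_2 = 892.
Substituting N_2 = 892 - 1.3N_1 into the first: N_1(1 - 1.18·1.3) = 826 - 1.18·892.
So N_1* = -227/-0.534 = 424, and then N_2* = 892 - 1.3·424 = 340.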